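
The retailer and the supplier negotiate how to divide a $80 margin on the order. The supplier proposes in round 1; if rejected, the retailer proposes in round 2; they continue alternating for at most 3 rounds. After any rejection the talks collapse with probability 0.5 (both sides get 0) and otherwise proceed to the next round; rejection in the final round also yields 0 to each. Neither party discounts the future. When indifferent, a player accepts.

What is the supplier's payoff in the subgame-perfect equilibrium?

Round 3 (the supplier proposes): the retailer will accept anything ≥ 0, so the supplier offers 0 and keeps 80.
Round 2 (the retailer proposes): rejecting gives the supplier an expected 0.5 × 80 = 40. The retailer offers 40 and keeps 80 − 40 = 40.
Round 1 (the supplier proposes): rejecting gives the retailer an expected 0.5 × 40 = 20. The supplier offers 20 and keeps 80 − 20 = 60.

60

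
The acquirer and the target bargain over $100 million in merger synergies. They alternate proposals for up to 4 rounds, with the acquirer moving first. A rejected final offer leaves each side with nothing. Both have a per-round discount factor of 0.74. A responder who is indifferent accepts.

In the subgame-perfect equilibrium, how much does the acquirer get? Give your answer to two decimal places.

Work backward from the last round.
Round 4 (the target proposes): the acquirer will accept anything ≥ 0, so the target offers 0 and keeps 100.
Round 3 (the acquirer proposes): the target can get 100 next round, worth 0.74 × 100 = 74 now; the acquirer offers that and keeps 26.
Round 2 (the target proposes): the acquirer can get 26 next round, worth 0.74 × 26 = 19.24 now, so the target offers 19.24, keeping 80.76.
Round 1 (the acquirer proposes): the target can get 80.76 next round, worth 0.74 × 80.76 = 59.7624 now; the acquirer offers that and keeps 40.2376.

40.24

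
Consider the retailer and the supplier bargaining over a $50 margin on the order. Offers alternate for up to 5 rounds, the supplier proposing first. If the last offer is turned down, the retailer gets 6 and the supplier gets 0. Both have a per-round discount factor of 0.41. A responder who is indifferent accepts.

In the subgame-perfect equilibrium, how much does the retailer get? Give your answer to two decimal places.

14.30

Solve by backward induction from round 5.
Round 5 (the supplier proposes): the retailer gets 6 if talks fail, so the supplier offers 6 and keeps 44.
Round 4 (the retailer proposes): the supplier can get 44 next round, worth 0.41 × 44 = 18.04 now; the retailer offers that and keeps 31.96.
Round 3 (the supplier proposes): the retailer can get 31.96 next round, worth 0.41 × 31.96 = 13.1036 now, so the supplier offers 13.1036, keeping 36.8964.
Round 2 (the retailer proposes): the supplier can get 36.8964 next round, worth 0.41 × 36.8964 = 15.127524 now, so the retailer offers 15.127524, keeping 34.872476.
Round 1 (the supplier proposes): the retailer can get 34.872476 next round, worth 0.41 × 34.872476 = 14.29771516 now, so the supplier offers 14.29771516, keeping 35.70228484.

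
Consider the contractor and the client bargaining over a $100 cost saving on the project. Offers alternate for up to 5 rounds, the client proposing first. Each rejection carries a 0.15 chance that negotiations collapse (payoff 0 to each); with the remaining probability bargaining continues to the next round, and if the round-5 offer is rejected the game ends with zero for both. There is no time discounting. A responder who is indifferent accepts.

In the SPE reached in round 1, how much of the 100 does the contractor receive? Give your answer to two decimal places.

Round 5 (the client proposes): rejection yields 0 for the contractor; the client offers 0 and keeps 100.
Round 4 (the contractor proposes): rejecting gives the client an expected 0.85 × 100 = 85; the contractor offers that and keeps 15.
Round 3 (the client proposes): rejecting gives the contractor an expected 0.85 × 15 = 12.75; the client offers that and keeps 87.25.
Round 2 (the contractor proposes): rejecting gives the client an expected 0.85 × 87.25 = 74.1625, so the contractor offers 74.1625, keeping 25.8375.
Round 1 (the client proposes): rejecting gives the contractor an expected 0.85 × 25.8375 = 21.961875; the client offers that and keeps 78.038125.

21.96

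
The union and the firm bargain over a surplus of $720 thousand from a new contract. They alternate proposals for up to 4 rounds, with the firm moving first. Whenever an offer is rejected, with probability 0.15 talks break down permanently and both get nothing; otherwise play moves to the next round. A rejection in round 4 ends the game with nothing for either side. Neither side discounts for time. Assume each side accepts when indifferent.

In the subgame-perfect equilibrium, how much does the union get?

533.97

Round 4 (the union proposes): rejection yields 0 for the firm; the union offers 0 and keeps 720.
Round 3 (the firm proposes): rejecting gives the union an expected 0.85 × 720 = 612, so the firm offers 612, keeping 108.
Round 2 (the union proposes): rejecting gives the firm an expected 0.85 × 108 = 91.8; the union offers that and keeps 628.2.
Round 1 (the firm proposes): rejecting gives the union an expected 0.85 × 628.2 = 533.97; the firm offers that and keeps 186.03.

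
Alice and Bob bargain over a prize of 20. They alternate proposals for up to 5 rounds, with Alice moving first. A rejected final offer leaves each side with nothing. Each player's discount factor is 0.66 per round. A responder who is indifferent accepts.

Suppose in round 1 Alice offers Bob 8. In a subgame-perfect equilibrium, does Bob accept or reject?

Accept

Round 5 (Alice proposes): Bob will accept anything ≥ 0, so Alice offers 0 and keeps 20.
Round 4 (Bob proposes): Alice can get 20 next round, worth 0.66 × 20 = 13.2 now, so Bob offers 13.2, keeping 6.8.
Round 3 (Alice proposes): Bob can get 6.8 next round, worth 0.66 × 6.8 = 4.488 now. Alice offers 4.488 and keeps 20 − 4.488 = 15.512.
Round 2 (Bob proposes): Alice can get 15.512 next round, worth 0.66 × 15.512 = 10.23792 now; Bob offers that and keeps 9.76208.
So by rejecting in round 1, Bob gets 9.76208 next round, worth 0.66 × 9.76208 = 6.4429728 now.
Offer 8 ≥ 6.4429728, so Bob accepts.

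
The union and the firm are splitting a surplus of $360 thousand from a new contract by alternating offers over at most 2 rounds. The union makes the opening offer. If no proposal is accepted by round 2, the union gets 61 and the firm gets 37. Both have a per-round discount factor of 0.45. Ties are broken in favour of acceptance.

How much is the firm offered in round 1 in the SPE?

134.55

By backward induction:
Round 2 (the firm proposes): the union gets 61 if talks fail, so the firm offers 61 and keeps 299.
Round 1 (the union proposes): the firm can get 299 next round, worth 0.45 × 299 = 134.55 now. The union offers 134.55 and keeps 360 − 134.55 = 225.45.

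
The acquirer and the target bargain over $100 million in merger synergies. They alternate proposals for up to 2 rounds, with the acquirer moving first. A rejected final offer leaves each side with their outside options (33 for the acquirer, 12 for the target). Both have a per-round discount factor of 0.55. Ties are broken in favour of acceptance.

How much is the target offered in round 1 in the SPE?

36.85

Round 2 (the target proposes): the acquirer gets 33 if talks fail, so the target offers 33 and keeps 67.
Round 1 (the acquirer proposes): the target can get 67 next round, worth 0.55 × 67 = 36.85 now. The acquirer offers 36.85 and keeps 100 − 36.85 = 63.15.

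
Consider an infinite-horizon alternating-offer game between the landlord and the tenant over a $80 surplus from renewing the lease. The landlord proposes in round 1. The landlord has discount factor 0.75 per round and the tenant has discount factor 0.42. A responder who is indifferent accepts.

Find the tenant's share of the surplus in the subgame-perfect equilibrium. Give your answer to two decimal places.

In a stationary SPE each proposer offers the other exactly their discounted continuation value.
If the landlord keeps x when proposing and the tenant keeps y when proposing, then x = 80 − 0.42y and y = 80 − 0.75x.
Solving: x = 80(1 − 0.42) / (1 − 0.75·0.42) = 46.4 / 0.685 ≈ 67.7372.
The tenant gets 80 − 67.7372 ≈ 12.2628.

12.26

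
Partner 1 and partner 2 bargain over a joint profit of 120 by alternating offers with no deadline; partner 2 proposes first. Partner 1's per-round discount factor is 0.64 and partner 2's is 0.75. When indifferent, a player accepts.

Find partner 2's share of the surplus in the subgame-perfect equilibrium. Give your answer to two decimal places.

83.08

Let x be partner 2's share when partner 2 proposes and y be partner 1's share when partner 1 proposes.
Partner 1 accepts iff offered ≥ 0.64·y, so x = 120 − 0.64y. Symmetrically y = 120 − 0.75x.
Substituting: x = 120 − 0.64(120 − 0.75x), giving x(1 − 0.75·0.64) = 120(1 − 0.64).
So x = 120 × 0.36 / 0.52 ≈ 83.0769, and partner 1 receives 120 − x ≈ 36.9231.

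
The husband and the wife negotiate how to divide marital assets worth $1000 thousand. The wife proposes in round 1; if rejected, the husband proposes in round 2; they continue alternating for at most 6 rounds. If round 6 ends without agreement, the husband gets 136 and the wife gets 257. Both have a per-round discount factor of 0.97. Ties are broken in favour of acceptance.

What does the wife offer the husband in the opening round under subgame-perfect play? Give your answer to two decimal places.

694.52

By backward induction:
Round 6 (the husband proposes): the wife gets 257 if talks fail, so the husband offers 257 and keeps 743.
Round 5 (the wife proposes): the husband can get 743 next round, worth 0.97 × 743 = 720.71 now. The wife offers 720.71 and keeps 1000 − 720.71 = 279.29.
Round 4 (the husband proposes): the wife can get 279.29 next round, worth 0.97 × 279.29 = 270.9113 now; the husband offers that and keeps 729.0887.
Round 3 (the wife proposes): the husband can get 729.0887 next round, worth 0.97 × 729.0887 = 707.216039 now, so the wife offers 707.216039, keeping 292.783961.
Round 2 (the husband proposes): the wife can get 292.783961 next round, worth 0.97 × 292.783961 = 284.00044217 now, so the husband offers 284.00044217, keeping 715.99955783.
Round 1 (the wife proposes): the husband can get 715.99955783 next round, worth 0.97 × 715.99955783 = 694.5195710951 now, so the wife offers 694.5195710951, keeping 305.4804289049.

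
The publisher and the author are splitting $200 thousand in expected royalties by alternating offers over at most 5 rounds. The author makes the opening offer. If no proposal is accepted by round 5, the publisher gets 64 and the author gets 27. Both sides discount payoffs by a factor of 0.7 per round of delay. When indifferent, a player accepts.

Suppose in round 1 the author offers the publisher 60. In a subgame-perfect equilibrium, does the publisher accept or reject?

Reject

Work out the publisher's continuation value if the offer is rejected.
Round 5 (the author proposes): the publisher gets 64 if talks fail, so the author offers 64 and keeps 136.
Round 4 (the publisher proposes): the author can get 136 next round, worth 0.7 × 136 = 95.2 now. The publisher offers 95.2 and keeps 200 − 95.2 = 104.8.
Round 3 (the author proposes): the publisher can get 104.8 next round, worth 0.7 × 104.8 = 73.36 now; the author offers that and keeps 126.64.
Round 2 (the publisher proposes): the author can get 126.64 next round, worth 0.7 × 126.64 = 88.648 now; the publisher offers that and keeps 111.352.
So by rejecting in round 1, the publisher gets 111.352 next round, worth 0.7 × 111.352 = 77.9464 now.
Offer 60 < 77.9464, so the publisher rejects.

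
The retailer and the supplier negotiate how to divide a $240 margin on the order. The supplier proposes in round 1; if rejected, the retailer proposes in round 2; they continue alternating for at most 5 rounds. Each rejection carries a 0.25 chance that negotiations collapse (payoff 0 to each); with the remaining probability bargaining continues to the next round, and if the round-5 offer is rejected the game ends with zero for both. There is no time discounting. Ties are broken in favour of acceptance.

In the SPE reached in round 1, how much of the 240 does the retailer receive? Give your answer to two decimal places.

70.31

Round 5 (the supplier proposes): rejection yields 0 for the retailer; the supplier offers 0 and keeps 240.
Round 4 (the retailer proposes): rejecting gives the supplier an expected 0.75 × 240 = 180. The retailer offers 180 and keeps 240 − 180 = 60.
Round 3 (the supplier proposes): rejecting gives the retailer an expected 0.75 × 60 = 45, so the supplier offers 45, keeping 195.
Round 2 (the retailer proposes): rejecting gives the supplier an expected 0.75 × 195 = 146.25, so the retailer offers 146.25, keeping 93.75.
Round 1 (the supplier proposes): rejecting gives the retailer an expected 0.75 × 93.75 = 70.3125. The supplier offers 70.3125 and keeps 240 − 70.3125 = 169.6875.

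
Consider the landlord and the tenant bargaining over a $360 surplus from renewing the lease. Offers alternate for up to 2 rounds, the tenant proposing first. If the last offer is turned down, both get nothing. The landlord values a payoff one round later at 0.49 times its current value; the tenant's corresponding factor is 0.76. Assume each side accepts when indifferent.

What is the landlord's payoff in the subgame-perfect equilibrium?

Work backward from the last round.
Round 2 (the landlord proposes): rejection yields 0 for the tenant; the landlord offers 0 and keeps 360.
Round 1 (the tenant proposes): the landlord can get 360 next round, worth 0.49 × 360 = 176.4 now, so the tenant offers 176.4, keeping 183.6.

176.4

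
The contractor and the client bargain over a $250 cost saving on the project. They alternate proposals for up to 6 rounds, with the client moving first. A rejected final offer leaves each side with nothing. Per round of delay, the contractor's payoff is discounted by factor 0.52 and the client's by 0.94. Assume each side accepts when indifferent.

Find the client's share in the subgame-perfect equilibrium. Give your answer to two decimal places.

Round 6 (the contractor proposes): rejection yields 0 for the client; the contractor offers 0 and keeps 250.
Round 5 (the client proposes): the contractor can get 250 next round, worth 0.52 × 250 = 130 now; the client offers that and keeps 120.
Round 4 (the contractor proposes): the client can get 120 next round, worth 0.94 × 120 = 112.8 now. The contractor offers 112.8 and keeps 250 − 112.8 = 137.2.
Round 3 (the client proposes): the contractor can get 137.2 next round, worth 0.52 × 137.2 = 71.344 now; the client offers that and keeps 178.656.
Round 2 (the contractor proposes): the client can get 178.656 next round, worth 0.94 × 178.656 = 167.93664 now. The contractor offers 167.93664 and keeps 250 − 167.93664 = 82.06336.
Round 1 (the client proposes): the contractor can get 82.06336 next round, worth 0.52 × 82.06336 = 42.6729472 now, so the client offers 42.6729472, keeping 207.3270528.

207.33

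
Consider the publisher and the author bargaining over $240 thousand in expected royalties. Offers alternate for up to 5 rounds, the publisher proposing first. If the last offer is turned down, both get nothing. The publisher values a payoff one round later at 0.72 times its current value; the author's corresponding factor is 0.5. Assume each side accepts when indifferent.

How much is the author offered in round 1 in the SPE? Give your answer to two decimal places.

Round 5 (the publisher proposes): rejection yields 0 for the author; the publisher offers 0 and keeps 240.
Round 4 (the author proposes): the publisher can get 240 next round, worth 0.72 × 240 = 172.8 now, so the author offers 172.8, keeping 67.2.
Round 3 (the publisher proposes): the author can get 67.2 next round, worth 0.5 × 67.2 = 33.6 now. The publisher offers 33.6 and keeps 240 − 33.6 = 206.4.
Round 2 (the author proposes): the publisher can get 206.4 next round, worth 0.72 × 206.4 = 148.608 now. The author offers 148.608 and keeps 240 − 148.608 = 91.392.
Round 1 (the publisher proposes): the author can get 91.392 next round, worth 0.5 × 91.392 = 45.696 now, so the publisher offers 45.696, keeping 194.304.

45.70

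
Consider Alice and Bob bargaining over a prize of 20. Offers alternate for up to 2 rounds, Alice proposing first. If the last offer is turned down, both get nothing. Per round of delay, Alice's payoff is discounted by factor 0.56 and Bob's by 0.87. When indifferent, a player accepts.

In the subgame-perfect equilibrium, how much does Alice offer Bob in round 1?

Solve by backward induction from round 2.
Round 2 (Bob proposes): Alice will accept anything ≥ 0, so Bob offers 0 and keeps 20.
Round 1 (Alice proposes): Bob can get 20 next round, worth 0.87 × 20 = 17.4 now, so Alice offers 17.4, keeping 2.6.

17.4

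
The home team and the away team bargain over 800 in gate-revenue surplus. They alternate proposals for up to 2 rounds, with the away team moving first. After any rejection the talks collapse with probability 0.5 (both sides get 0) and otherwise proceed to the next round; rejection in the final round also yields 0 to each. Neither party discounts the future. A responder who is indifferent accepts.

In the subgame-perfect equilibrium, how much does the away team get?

Round 2 (the home team proposes): the away team will accept anything ≥ 0, so the home team offers 0 and keeps 800.
Round 1 (the away team proposes): rejecting gives the home team an expected 0.5 × 800 = 400, so the away team offers 400, keeping 400.

400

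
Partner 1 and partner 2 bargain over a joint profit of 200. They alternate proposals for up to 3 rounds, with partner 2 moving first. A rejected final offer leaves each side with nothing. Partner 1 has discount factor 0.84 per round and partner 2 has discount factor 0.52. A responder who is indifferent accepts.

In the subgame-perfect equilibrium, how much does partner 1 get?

Work backward from the last round.
Round 3 (partner 2 proposes): partner 1 will accept anything ≥ 0, so partner 2 offers 0 and keeps 200.
Round 2 (partner 1 proposes): partner 2 can get 200 next round, worth 0.52 × 200 = 104 now; partner 1 offers that and keeps 96.
Round 1 (partner 2 proposes): partner 1 can get 96 next round, worth 0.84 × 96 = 80.64 now; partner 2 offers that and keeps 119.36.

80.64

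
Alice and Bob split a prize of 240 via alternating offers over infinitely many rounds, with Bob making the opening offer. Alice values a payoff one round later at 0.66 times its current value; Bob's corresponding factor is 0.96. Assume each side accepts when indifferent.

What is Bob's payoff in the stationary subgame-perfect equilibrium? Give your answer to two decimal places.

In a stationary SPE each proposer offers the other exactly their discounted continuation value.
If Bob keeps x when proposing and Alice keeps y when proposing, then x = 240 − 0.66y and y = 240 − 0.96x.
Solving: x = 240(1 − 0.66) / (1 − 0.96·0.66) = 81.6 / 0.3664 ≈ 222.7074.
Alice gets 240 − 222.7074 ≈ 17.2926.

222.71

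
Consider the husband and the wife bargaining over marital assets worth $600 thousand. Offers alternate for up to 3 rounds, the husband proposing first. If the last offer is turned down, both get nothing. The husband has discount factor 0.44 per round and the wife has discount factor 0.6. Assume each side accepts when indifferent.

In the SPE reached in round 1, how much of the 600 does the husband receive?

Round 3 (the husband proposes): the wife will accept anything ≥ 0, so the husband offers 0 and keeps 600.
Round 2 (the wife proposes): the husband can get 600 next round, worth 0.44 × 600 = 264 now; the wife offers that and keeps 336.
Round 1 (the husband proposes): the wife can get 336 next round, worth 0.6 × 336 = 201.6 now; the husband offers that and keeps 398.4.

398.4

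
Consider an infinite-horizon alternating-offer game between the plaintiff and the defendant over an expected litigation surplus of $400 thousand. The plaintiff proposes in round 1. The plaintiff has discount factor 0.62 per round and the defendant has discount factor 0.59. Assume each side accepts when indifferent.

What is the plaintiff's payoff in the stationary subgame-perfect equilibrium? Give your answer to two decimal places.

258.59

Let x be the plaintiff's share when the plaintiff proposes and y be the defendant's share when the defendant proposes.
The defendant accepts iff offered ≥ 0.59·y, so x = 400 − 0.59y. Symmetrically y = 400 − 0.62x.
Substituting: x = 400 − 0.59(400 − 0.62x), giving x(1 − 0.62·0.59) = 400(1 − 0.59).
So x = 400 × 0.41 / 0.6342 ≈ 258.5935, and the defendant receives 400 − x ≈ 141.4065.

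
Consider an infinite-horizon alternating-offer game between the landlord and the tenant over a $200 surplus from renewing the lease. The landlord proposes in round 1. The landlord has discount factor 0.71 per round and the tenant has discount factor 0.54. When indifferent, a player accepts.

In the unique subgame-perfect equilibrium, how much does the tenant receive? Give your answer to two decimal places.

50.79

Let x be the landlord's share when the landlord proposes and y be the tenant's share when the tenant proposes.
The tenant accepts iff offered ≥ 0.54·y, so x = 200 − 0.54y. Symmetrically y = 200 − 0.71x.
Substituting: x = 200 − 0.54(200 − 0.71x), giving x(1 − 0.71·0.54) = 200(1 − 0.54).
So x = 200 × 0.46 / 0.6166 ≈ 149.2053, and the tenant receives 200 − x ≈ 50.7947.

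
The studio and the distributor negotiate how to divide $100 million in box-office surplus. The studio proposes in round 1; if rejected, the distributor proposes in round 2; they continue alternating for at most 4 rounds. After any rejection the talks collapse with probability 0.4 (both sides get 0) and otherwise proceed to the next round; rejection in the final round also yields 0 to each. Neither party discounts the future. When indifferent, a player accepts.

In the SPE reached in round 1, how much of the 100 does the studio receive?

By backward induction:
Round 4 (the distributor proposes): rejection yields 0 for the studio; the distributor offers 0 and keeps 100.
Round 3 (the studio proposes): rejecting gives the distributor an expected 0.6 × 100 = 60; the studio offers that and keeps 40.
Round 2 (the distributor proposes): rejecting gives the studio an expected 0.6 × 40 = 24. The distributor offers 24 and keeps 100 − 24 = 76.
Round 1 (the studio proposes): rejecting gives the distributor an expected 0.6 × 76 = 45.6, so the studio offers 45.6, keeping 54.4.

54.4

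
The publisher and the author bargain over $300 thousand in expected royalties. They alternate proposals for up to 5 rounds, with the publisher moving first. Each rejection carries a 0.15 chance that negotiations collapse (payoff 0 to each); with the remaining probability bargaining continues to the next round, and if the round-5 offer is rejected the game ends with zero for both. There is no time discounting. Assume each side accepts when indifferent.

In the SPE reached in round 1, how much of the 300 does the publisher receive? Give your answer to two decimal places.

Round 5 (the publisher proposes): the author will accept anything ≥ 0, so the publisher offers 0 and keeps 300.
Round 4 (the author proposes): rejecting gives the publisher an expected 0.85 × 300 = 255, so the author offers 255, keeping 45.
Round 3 (the publisher proposes): rejecting gives the author an expected 0.85 × 45 = 38.25, so the publisher offers 38.25, keeping 261.75.
Round 2 (the author proposes): rejecting gives the publisher an expected 0.85 × 261.75 = 222.4875; the author offers that and keeps 77.5125.
Round 1 (the publisher proposes): rejecting gives the author an expected 0.85 × 77.5125 = 65.885625, so the publisher offers 65.885625, keeping 234.114375.

234.11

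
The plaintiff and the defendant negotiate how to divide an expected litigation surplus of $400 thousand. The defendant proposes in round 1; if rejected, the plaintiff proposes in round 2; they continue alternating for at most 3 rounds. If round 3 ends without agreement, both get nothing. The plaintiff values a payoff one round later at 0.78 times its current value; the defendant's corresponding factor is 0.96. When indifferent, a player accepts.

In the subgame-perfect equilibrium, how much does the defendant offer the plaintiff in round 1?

12.48

Work backward from the last round.
Round 3 (the defendant proposes): rejection yields 0 for the plaintiff; the defendant offers 0 and keeps 400.
Round 2 (the plaintiff proposes): the defendant can get 400 next round, worth 0.96 × 400 = 384 now; the plaintiff offers that and keeps 16.
Round 1 (the defendant proposes): the plaintiff can get 16 next round, worth 0.78 × 16 = 12.48 now; the defendant offers that and keeps 387.52.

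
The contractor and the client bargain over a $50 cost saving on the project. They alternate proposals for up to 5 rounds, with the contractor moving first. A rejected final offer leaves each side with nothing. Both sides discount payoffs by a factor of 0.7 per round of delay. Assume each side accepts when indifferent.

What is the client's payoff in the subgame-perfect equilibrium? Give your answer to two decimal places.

15.65

Work backward from the last round.
Round 5 (the contractor proposes): the client will accept anything ≥ 0, so the contractor offers 0 and keeps 50.
Round 4 (the client proposes): the contractor can get 50 next round, worth 0.7 × 50 = 35 now. The client offers 35 and keeps 50 − 35 = 15.
Round 3 (the contractor proposes): the client can get 15 next round, worth 0.7 × 15 = 10.5 now; the contractor offers that and keeps 39.5.
Round 2 (the client proposes): the contractor can get 39.5 next round, worth 0.7 × 39.5 = 27.65 now. The client offers 27.65 and keeps 50 − 27.65 = 22.35.
Round 1 (the contractor proposes): the client can get 22.35 next round, worth 0.7 × 22.35 = 15.645 now, so the contractor offers 15.645, keeping 34.355.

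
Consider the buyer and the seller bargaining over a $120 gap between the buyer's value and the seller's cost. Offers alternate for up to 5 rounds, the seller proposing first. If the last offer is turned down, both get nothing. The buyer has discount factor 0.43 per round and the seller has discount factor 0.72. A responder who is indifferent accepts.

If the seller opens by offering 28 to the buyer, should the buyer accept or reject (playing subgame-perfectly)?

Round 5 (the seller proposes): rejection yields 0 for the buyer; the seller offers 0 and keeps 120.
Round 4 (the buyer proposes): the seller can get 120 next round, worth 0.72 × 120 = 86.4 now. The buyer offers 86.4 and keeps 120 − 86.4 = 33.6.
Round 3 (the seller proposes): the buyer can get 33.6 next round, worth 0.43 × 33.6 = 14.448 now; the seller offers that and keeps 105.552.
Round 2 (the buyer proposes): the seller can get 105.552 next round, worth 0.72 × 105.552 = 75.99744 now. The buyer offers 75.99744 and keeps 120 − 75.99744 = 44.00256.
So by rejecting in round 1, the buyer gets 44.00256 next round, worth 0.43 × 44.00256 = 18.9211008 now.
Offer 28 ≥ 18.9211008, so the buyer accepts.

Accept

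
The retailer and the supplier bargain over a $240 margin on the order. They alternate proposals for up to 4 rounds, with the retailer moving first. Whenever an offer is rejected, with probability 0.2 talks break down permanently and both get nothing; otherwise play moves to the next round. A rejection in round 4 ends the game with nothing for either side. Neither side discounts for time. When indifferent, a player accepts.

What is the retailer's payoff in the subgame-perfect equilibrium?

By backward induction:
Round 4 (the supplier proposes): rejection yields 0 for the retailer; the supplier offers 0 and keeps 240.
Round 3 (the retailer proposes): rejecting gives the supplier an expected 0.8 × 240 = 192, so the retailer offers 192, keeping 48.
Round 2 (the supplier proposes): rejecting gives the retailer an expected 0.8 × 48 = 38.4. The supplier offers 38.4 and keeps 240 − 38.4 = 201.6.
Round 1 (the retailer proposes): rejecting gives the supplier an expected 0.8 × 201.6 = 161.28, so the retailer offers 161.28, keeping 78.72.

78.72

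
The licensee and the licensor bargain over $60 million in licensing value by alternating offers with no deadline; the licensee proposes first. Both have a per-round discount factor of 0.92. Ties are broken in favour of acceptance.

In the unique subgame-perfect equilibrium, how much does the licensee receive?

Let x be the licensee's share when the licensee proposes and y be the licensor's share when the licensor proposes.
The licensor accepts iff offered ≥ 0.92·y, so x = 60 − 0.92y. Symmetrically y = 60 − 0.92x.
Substituting: x = 60 − 0.92(60 − 0.92x), giving x(1 − 0.92·0.92) = 60(1 − 0.92).
So x = 60 × 0.08 / 0.1536 = 31.25, and the licensor receives 60 − x = 28.75.

31.25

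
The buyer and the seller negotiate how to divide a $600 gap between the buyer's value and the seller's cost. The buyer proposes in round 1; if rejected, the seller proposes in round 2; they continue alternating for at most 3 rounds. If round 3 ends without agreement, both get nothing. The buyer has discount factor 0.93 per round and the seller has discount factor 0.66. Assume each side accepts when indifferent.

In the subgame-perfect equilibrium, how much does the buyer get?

572.28

Round 3 (the buyer proposes): rejection yields 0 for the seller; the buyer offers 0 and keeps 600.
Round 2 (the seller proposes): the buyer can get 600 next round, worth 0.93 × 600 = 558 now; the seller offers that and keeps 42.
Round 1 (the buyer proposes): the seller can get 42 next round, worth 0.66 × 42 = 27.72 now; the buyer offers that and keeps 572.28.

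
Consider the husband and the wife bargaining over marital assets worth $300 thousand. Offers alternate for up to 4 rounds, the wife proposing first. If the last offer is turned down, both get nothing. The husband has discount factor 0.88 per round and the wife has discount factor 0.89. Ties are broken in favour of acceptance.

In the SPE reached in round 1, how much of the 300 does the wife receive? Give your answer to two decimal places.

Round 4 (the husband proposes): rejection yields 0 for the wife; the husband offers 0 and keeps 300.
Round 3 (the wife proposes): the husband can get 300 next round, worth 0.88 × 300 = 264 now. The wife offers 264 and keeps 300 − 264 = 36.
Round 2 (the husband proposes): the wife can get 36 next round, worth 0.89 × 36 = 32.04 now. The husband offers 32.04 and keeps 300 − 32.04 = 267.96.
Round 1 (the wife proposes): the husband can get 267.96 next round, worth 0.88 × 267.96 = 235.8048 now. The wife offers 235.8048 and keeps 300 − 235.8048 = 64.1952.

64.20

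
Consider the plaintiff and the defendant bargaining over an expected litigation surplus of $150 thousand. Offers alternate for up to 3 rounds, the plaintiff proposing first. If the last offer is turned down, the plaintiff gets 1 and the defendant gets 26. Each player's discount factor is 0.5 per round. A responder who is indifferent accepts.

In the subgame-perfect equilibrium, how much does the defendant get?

44

Round 3 (the plaintiff proposes): the defendant gets 26 if talks fail, so the plaintiff offers 26 and keeps 124.
Round 2 (the defendant proposes): the plaintiff can get 124 next round, worth 0.5 × 124 = 62 now. The defendant offers 62 and keeps 150 − 62 = 88.
Round 1 (the plaintiff proposes): the defendant can get 88 next round, worth 0.5 × 88 = 44 now; the plaintiff offers that and keeps 106.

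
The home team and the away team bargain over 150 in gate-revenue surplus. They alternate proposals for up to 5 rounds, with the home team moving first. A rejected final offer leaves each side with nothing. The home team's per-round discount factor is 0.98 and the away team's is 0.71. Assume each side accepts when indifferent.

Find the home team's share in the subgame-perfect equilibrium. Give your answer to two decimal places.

Round 5 (the home team proposes): rejection yields 0 for the away team; the home team offers 0 and keeps 150.
Round 4 (the away team proposes): the home team can get 150 next round, worth 0.98 × 150 = 147 now; the away team offers that and keeps 3.
Round 3 (the home team proposes): the away team can get 3 next round, worth 0.71 × 3 = 2.13 now. The home team offers 2.13 and keeps 150 − 2.13 = 147.87.
Round 2 (the away team proposes): the home team can get 147.87 next round, worth 0.98 × 147.87 = 144.9126 now. The away team offers 144.9126 and keeps 150 − 144.9126 = 5.0874.
Round 1 (the home team proposes): the away team can get 5.0874 next round, worth 0.71 × 5.0874 = 3.612054 now. The home team offers 3.612054 and keeps 150 − 3.612054 = 146.387946.

146.39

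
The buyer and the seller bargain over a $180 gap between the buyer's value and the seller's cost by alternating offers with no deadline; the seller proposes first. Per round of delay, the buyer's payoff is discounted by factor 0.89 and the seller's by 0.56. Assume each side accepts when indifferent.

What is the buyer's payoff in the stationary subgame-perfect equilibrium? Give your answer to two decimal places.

In a stationary SPE each proposer offers the other exactly their discounted continuation value.
If the seller keeps x when proposing and the buyer keeps y when proposing, then x = 180 − 0.89y and y = 180 − 0.56x.
Solving: x = 180(1 − 0.89) / (1 − 0.56·0.89) = 19.8 / 0.5016 ≈ 39.4737.
The buyer gets 180 − 39.4737 ≈ 140.5263.

140.53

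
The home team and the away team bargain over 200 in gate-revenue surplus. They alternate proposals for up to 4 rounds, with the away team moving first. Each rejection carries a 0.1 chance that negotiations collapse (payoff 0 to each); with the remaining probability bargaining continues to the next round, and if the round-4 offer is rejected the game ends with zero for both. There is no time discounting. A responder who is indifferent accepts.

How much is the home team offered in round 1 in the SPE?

Round 4 (the home team proposes): rejection yields 0 for the away team; the home team offers 0 and keeps 200.
Round 3 (the away team proposes): rejecting gives the home team an expected 0.9 × 200 = 180; the away team offers that and keeps 20.
Round 2 (the home team proposes): rejecting gives the away team an expected 0.9 × 20 = 18; the home team offers that and keeps 182.
Round 1 (the away team proposes): rejecting gives the home team an expected 0.9 × 182 = 163.8. The away team offers 163.8 and keeps 200 − 163.8 = 36.2.

163.8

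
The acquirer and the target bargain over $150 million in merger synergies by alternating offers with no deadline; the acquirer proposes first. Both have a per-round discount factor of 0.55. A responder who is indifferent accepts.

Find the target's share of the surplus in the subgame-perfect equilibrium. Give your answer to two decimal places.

53.23

When the acquirer proposes, the target accepts any offer worth at least 0.55 times what the target would get by proposing next round; and vice versa.
This gives x = 150 − 0.55y and y = 150 − 0.55x, where x and y are each side's share when it proposes.
Hence (1 − 0.55·0.55)x = 150(1 − 0.55), i.e. 0.6975·x = 67.5.
x ≈ 96.7742; the target's share is 150 − x ≈ 53.2258.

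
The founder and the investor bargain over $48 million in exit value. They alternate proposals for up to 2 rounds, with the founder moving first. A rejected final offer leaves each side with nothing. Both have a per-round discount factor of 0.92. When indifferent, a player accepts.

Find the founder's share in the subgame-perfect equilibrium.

3.84

Round 2 (the investor proposes): the founder will accept anything ≥ 0, so the investor offers 0 and keeps 48.
Round 1 (the founder proposes): the investor can get 48 next round, worth 0.92 × 48 = 44.16 now; the founder offers that and keeps 3.84.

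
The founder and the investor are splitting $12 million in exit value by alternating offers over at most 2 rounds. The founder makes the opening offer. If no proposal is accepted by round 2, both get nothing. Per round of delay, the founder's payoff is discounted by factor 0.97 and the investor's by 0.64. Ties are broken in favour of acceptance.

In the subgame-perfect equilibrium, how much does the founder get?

Round 2 (the investor proposes): the founder will accept anything ≥ 0, so the investor offers 0 and keeps 12.
Round 1 (the founder proposes): the investor can get 12 next round, worth 0.64 × 12 = 7.68 now; the founder offers that and keeps 4.32.

4.32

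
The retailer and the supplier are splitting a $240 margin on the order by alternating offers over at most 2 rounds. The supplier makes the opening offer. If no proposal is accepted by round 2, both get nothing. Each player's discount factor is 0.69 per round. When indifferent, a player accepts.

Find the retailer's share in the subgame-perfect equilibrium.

165.6

Solve by backward induction from round 2.
Round 2 (the retailer proposes): rejection yields 0 for the supplier; the retailer offers 0 and keeps 240.
Round 1 (the supplier proposes): the retailer can get 240 next round, worth 0.69 × 240 = 165.6 now. The supplier offers 165.6 and keeps 240 − 165.6 = 74.4.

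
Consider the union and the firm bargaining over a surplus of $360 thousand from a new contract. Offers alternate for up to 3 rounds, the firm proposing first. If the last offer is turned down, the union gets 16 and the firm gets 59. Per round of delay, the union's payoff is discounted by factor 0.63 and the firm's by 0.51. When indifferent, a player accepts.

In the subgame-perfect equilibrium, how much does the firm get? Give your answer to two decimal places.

Round 3 (the firm proposes): the union gets 16 if talks fail, so the firm offers 16 and keeps 344.
Round 2 (the union proposes): the firm can get 344 next round, worth 0.51 × 344 = 175.44 now, so the union offers 175.44, keeping 184.56.
Round 1 (the firm proposes): the union can get 184.56 next round, worth 0.63 × 184.56 = 116.2728 now; the firm offers that and keeps 243.7272.

243.73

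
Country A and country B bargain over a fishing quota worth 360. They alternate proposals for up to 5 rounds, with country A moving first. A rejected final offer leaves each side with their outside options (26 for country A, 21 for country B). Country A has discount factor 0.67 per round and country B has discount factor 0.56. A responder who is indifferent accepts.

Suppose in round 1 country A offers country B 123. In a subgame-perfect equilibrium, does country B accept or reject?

Accept

Work out country B's continuation value if the offer is rejected.
Round 5 (country A proposes): country B gets 21 if talks fail, so country A offers 21 and keeps 339.
Round 4 (country B proposes): country A can get 339 next round, worth 0.67 × 339 = 227.13 now, so country B offers 227.13, keeping 132.87.
Round 3 (country A proposes): country B can get 132.87 next round, worth 0.56 × 132.87 = 74.4072 now; country A offers that and keeps 285.5928.
Round 2 (country B proposes): country A can get 285.5928 next round, worth 0.67 × 285.5928 = 191.347176 now, so country B offers 191.347176, keeping 168.652824.
So by rejecting in round 1, country B gets 168.652824 next round, worth 0.56 × 168.652824 = 94.44558144 now.
Offer 123 ≥ 94.44558144, so country B accepts.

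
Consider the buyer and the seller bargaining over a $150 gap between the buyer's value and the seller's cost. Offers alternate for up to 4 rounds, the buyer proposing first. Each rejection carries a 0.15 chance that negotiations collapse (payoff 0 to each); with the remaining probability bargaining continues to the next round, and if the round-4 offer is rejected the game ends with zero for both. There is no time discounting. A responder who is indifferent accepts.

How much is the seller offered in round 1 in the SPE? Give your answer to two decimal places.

Round 4 (the seller proposes): the buyer will accept anything ≥ 0, so the seller offers 0 and keeps 150.
Round 3 (the buyer proposes): rejecting gives the seller an expected 0.85 × 150 = 127.5; the buyer offers that and keeps 22.5.
Round 2 (the seller proposes): rejecting gives the buyer an expected 0.85 × 22.5 = 19.125, so the seller offers 19.125, keeping 130.875.
Round 1 (the buyer proposes): rejecting gives the seller an expected 0.85 × 130.875 = 111.24375; the buyer offers that and keeps 38.75625.

111.24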